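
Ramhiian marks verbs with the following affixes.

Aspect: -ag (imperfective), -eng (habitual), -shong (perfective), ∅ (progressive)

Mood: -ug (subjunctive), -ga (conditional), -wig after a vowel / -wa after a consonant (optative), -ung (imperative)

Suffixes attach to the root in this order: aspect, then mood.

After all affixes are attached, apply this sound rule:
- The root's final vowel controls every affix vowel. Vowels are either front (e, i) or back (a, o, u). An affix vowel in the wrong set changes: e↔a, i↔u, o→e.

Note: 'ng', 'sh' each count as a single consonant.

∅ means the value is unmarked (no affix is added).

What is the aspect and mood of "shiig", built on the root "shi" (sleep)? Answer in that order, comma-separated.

Segment: shi-ug.
aspect: ∅ → progressive.
mood: -ug → subjunctive.

progressive, subjunctive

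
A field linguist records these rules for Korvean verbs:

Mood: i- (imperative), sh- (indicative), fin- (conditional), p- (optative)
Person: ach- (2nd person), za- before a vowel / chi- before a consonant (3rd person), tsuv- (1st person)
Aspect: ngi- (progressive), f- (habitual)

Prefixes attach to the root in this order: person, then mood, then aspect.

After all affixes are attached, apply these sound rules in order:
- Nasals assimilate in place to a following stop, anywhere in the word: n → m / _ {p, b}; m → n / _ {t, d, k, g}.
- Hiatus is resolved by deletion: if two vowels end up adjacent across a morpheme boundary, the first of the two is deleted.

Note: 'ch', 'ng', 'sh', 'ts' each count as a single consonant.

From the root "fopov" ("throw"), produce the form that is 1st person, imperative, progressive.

Attach person 1st person tsuv- → tsuvfopov.
Attach mood imperative i- → itsuvfopov.
Attach aspect progressive ngi- → ngiitsuvfopov.
Nasal assimilation: no change.
Apply vowel deletion: ngiitsuvfopov → ngitsuvfopov.

ngitsuvfopov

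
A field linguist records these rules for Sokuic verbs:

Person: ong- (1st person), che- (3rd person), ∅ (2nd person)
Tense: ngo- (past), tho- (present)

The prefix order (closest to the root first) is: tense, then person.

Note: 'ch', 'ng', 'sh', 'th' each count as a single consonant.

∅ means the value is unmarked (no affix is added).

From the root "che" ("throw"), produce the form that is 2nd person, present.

Attach tense present tho- → thoche.
person = 2nd person: zero marking, form stays thoche.

thoche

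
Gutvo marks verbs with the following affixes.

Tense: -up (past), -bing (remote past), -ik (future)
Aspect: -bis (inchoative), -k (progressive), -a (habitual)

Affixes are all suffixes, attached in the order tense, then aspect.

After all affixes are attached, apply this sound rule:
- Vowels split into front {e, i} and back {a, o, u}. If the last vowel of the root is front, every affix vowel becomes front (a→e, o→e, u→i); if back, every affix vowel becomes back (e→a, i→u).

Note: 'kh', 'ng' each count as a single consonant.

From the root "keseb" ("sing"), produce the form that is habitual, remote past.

Attach tense remote past -bing → kesebbing.
Attach aspect habitual -a → kesebbinga.
Apply vowel harmony: kesebbinga → kesebbinge.

kesebbinge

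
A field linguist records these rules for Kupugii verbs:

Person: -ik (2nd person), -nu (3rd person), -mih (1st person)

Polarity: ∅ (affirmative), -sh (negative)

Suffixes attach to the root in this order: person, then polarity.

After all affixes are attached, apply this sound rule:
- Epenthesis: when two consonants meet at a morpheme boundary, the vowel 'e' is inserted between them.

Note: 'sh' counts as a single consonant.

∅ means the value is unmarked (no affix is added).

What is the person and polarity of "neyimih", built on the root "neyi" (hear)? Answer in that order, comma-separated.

Segment: neyi-mih.
person: -mih → 1st person.
polarity: ∅ → affirmative.

1st person, affirmative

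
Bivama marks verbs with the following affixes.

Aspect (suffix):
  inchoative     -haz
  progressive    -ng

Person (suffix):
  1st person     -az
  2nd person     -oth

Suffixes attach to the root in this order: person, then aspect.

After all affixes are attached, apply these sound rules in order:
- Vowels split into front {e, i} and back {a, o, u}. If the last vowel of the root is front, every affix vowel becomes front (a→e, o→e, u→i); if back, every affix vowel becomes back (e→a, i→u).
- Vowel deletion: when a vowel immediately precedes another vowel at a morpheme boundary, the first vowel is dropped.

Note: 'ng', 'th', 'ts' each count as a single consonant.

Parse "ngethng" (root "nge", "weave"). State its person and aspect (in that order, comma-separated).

2nd person, progressive

Segment: nge-oth-ng.
person: -oth → 2nd person.
aspect: -ng → progressive.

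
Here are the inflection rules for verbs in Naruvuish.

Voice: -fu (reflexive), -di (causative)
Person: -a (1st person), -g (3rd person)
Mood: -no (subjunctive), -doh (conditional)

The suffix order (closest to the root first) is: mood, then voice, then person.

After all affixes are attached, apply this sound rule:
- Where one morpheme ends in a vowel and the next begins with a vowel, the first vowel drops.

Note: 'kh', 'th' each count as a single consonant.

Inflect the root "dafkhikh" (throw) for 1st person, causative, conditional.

dafkhikhdohda

Attach mood conditional -doh → dafkhikhdoh.
Attach voice causative -di → dafkhikhdohdi.
Attach person 1st person -a → dafkhikhdohdia.
Apply vowel deletion: dafkhikhdohdia → dafkhikhdohda.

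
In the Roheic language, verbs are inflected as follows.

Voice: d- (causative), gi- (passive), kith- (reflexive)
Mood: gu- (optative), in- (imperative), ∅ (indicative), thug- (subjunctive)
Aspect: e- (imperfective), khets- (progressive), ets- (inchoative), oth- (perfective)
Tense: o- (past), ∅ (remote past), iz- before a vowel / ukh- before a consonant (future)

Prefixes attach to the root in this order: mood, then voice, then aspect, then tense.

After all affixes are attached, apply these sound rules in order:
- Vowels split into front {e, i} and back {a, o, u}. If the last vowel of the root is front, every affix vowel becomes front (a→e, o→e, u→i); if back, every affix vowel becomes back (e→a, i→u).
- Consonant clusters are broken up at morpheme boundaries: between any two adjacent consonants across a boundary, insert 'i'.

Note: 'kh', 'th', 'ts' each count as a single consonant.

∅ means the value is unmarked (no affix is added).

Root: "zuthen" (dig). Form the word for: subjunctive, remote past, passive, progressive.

Attach mood subjunctive thug- → thugzuthen.
Attach voice passive gi- → githugzuthen.
Attach aspect progressive khets- → khetsgithugzuthen.
tense = remote past: zero marking, form stays khetsgithugzuthen.
Apply vowel harmony: khetsgithugzuthen → khetsgithigzuthen.
Apply epenthesis: khetsgithigzuthen → khetsigithigizuthen.

khetsigithigizuthen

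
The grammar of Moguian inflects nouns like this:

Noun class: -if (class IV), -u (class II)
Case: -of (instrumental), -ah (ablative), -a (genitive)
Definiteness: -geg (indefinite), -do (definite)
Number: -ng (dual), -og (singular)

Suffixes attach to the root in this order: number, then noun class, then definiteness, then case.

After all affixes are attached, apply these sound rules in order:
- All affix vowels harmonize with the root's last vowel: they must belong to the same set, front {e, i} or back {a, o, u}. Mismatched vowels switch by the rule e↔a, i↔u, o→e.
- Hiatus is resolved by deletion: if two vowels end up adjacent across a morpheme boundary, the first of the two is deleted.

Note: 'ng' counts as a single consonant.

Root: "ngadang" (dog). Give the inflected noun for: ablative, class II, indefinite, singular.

ngadangogugagah

Attach number singular -og → ngadangog.
Attach noun class class II -u → ngadangogu.
Attach definiteness indefinite -geg → ngadangogugeg.
Attach case ablative -ah → ngadangogugegah.
Apply vowel harmony: ngadangogugegah → ngadangogugagah.
Vowel deletion: no change.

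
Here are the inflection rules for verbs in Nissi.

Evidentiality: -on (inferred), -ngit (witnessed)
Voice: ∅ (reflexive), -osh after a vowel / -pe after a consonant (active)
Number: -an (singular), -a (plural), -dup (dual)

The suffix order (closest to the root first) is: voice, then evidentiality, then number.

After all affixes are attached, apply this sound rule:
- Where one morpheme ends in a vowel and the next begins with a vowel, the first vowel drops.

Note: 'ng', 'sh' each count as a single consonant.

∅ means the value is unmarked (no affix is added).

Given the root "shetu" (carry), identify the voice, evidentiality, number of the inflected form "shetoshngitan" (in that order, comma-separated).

active, witnessed, singular

Segment: shetu-osh-ngit-an.
voice: -osh/pe → active.
evidentiality: -ngit → witnessed.
number: -an → singular.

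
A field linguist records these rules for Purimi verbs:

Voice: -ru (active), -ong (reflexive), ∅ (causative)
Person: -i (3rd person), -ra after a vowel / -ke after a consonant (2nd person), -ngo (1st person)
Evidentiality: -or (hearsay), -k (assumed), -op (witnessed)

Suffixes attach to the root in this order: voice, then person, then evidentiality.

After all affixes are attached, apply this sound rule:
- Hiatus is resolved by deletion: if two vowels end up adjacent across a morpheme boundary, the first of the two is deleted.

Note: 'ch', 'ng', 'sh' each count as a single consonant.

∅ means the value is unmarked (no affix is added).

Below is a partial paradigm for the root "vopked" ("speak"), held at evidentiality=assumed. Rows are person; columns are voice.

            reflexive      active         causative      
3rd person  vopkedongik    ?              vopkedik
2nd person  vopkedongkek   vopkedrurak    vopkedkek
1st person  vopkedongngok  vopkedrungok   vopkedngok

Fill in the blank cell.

vopkedrik

Attach voice active -ru → vopkedru.
Attach person 3rd person -i → vopkedrui.
Attach evidentiality assumed -k → vopkedruik.
Apply vowel deletion: vopkedruik → vopkedrik.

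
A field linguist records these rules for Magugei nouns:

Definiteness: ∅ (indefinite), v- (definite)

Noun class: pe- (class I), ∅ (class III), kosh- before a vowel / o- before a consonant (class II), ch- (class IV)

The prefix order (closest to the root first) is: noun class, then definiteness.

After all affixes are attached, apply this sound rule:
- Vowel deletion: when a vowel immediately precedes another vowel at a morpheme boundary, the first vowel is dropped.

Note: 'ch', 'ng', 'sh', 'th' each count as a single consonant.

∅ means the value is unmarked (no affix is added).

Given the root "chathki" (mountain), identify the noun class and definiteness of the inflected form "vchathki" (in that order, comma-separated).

Segment: v-chathki.
noun class: ∅ → class III.
definiteness: v- → definite.

class III, definite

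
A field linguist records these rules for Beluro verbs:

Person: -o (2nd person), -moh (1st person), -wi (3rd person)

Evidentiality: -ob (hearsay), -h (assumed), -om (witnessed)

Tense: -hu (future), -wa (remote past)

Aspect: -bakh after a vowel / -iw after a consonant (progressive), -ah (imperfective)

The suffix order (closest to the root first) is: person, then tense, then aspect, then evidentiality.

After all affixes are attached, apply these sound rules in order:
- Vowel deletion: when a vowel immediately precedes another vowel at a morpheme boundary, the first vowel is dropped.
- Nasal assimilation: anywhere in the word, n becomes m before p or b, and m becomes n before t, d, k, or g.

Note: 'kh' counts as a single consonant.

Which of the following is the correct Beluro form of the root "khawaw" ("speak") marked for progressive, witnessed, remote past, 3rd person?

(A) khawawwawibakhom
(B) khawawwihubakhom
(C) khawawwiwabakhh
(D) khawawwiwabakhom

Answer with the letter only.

Attach person 3rd person -wi → khawawwi.
Attach tense remote past -wa → khawawwiwa.
Attach aspect progressive -bakh (after vowel 'a') → khawawwiwabakh.
Attach evidentiality witnessed -om → khawawwiwabakhom.
Vowel deletion: no change.
Nasal assimilation: no change.
So the correct form is khawawwiwabakhom, option (D).
(B) khawawwihubakhom is wrong: it uses future instead of remote past for tense.
(A) khawawwawibakhom is wrong: it has the affixes in the wrong order.
(C) khawawwiwabakhh is wrong: it uses assumed instead of witnessed for evidentiality.

D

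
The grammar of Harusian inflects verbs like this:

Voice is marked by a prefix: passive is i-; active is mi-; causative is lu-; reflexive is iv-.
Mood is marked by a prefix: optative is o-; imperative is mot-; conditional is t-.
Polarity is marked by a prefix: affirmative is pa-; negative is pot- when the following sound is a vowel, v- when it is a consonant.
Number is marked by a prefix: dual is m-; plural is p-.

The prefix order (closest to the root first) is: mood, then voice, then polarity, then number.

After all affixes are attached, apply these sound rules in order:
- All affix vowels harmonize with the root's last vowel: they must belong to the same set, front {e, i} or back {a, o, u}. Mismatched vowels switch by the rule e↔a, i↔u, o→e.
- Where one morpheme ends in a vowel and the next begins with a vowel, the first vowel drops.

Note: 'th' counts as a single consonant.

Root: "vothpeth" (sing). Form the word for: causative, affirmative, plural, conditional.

Attach mood conditional t- → tvothpeth.
Attach voice causative lu- → lutvothpeth.
Attach polarity affirmative pa- → palutvothpeth.
Attach number plural p- → ppalutvothpeth.
Apply vowel harmony: ppalutvothpeth → ppelitvothpeth.
Vowel deletion: no change.

ppelitvothpeth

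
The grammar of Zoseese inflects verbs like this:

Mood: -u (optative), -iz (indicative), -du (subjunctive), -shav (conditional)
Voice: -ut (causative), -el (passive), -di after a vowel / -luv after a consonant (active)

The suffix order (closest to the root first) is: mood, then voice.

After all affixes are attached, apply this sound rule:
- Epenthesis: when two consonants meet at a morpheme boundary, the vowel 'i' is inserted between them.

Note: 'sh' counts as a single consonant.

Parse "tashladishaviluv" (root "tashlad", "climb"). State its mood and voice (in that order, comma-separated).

Segment: tashlad-shav-luv.
mood: -shav → conditional.
voice: -di/luv → active.

conditional, active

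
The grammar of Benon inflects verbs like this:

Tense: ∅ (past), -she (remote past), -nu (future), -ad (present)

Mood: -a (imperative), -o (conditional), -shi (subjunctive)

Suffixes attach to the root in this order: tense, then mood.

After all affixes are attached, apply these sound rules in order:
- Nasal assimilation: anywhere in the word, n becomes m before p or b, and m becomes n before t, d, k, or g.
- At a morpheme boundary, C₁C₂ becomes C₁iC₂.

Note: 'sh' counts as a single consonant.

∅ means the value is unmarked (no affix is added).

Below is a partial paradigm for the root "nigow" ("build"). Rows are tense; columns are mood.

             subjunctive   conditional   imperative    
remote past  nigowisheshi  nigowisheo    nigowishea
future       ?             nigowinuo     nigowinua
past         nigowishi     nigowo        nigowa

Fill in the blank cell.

nigowinushi

Attach tense future -nu → nigownu.
Attach mood subjunctive -shi → nigownushi.
Nasal assimilation: no change.
Apply epenthesis: nigownushi → nigowinushi.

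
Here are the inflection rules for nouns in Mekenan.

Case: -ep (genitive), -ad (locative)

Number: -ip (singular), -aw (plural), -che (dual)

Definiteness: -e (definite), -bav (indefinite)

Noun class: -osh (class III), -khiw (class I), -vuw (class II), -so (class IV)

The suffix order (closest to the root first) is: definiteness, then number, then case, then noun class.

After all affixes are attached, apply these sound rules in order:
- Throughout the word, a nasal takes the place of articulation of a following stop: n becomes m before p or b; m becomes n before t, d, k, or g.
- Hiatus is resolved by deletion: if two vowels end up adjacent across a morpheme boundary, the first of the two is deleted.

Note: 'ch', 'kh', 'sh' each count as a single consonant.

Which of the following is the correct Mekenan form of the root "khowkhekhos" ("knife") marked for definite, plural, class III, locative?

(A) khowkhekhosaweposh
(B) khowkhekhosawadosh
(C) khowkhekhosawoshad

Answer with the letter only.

Attach definiteness definite -e → khowkhekhose.
Attach number plural -aw → khowkhekhoseaw.
Attach case locative -ad → khowkhekhoseawad.
Attach noun class class III -osh → khowkhekhoseawadosh.
Nasal assimilation: no change.
Apply vowel deletion: khowkhekhoseawadosh → khowkhekhosawadosh.
So the correct form is khowkhekhosawadosh, option (B).
(A) khowkhekhosaweposh is wrong: it uses genitive instead of locative for case.
(C) khowkhekhosawoshad is wrong: it has the affixes in the wrong order.

B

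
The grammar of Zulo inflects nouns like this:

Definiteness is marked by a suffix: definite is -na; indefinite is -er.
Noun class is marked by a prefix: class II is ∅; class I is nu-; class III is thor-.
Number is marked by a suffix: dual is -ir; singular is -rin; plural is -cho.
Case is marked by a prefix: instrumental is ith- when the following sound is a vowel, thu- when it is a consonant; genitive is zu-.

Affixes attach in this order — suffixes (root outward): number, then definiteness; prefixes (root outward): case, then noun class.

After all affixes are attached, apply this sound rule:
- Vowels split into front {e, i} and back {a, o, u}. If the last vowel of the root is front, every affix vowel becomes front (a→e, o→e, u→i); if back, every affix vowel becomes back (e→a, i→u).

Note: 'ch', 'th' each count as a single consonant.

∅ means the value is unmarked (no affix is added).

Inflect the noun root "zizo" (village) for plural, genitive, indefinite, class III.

Attach number plural -cho → zizocho.
Attach definiteness indefinite -er → zizochoer.
Attach case genitive zu- → zuzizochoer.
Attach noun class class III thor- → thorzuzizochoer.
Apply vowel harmony: thorzuzizochoer → thorzuzizochoar.

thorzuzizochoar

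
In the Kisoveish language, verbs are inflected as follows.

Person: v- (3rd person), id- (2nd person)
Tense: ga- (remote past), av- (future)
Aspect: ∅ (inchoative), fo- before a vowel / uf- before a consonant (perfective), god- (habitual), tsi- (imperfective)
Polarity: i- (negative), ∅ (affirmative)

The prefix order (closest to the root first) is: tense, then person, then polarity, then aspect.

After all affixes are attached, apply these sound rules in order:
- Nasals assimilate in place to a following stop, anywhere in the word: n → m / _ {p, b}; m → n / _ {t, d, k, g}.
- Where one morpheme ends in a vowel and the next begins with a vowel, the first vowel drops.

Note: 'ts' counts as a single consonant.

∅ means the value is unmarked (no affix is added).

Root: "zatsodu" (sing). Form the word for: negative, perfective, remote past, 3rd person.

Attach tense remote past ga- → gazatsodu.
Attach person 3rd person v- → vgazatsodu.
Attach polarity negative i- → ivgazatsodu.
Attach aspect perfective fo- (before vowel 'i') → foivgazatsodu.
Nasal assimilation: no change.
Apply vowel deletion: foivgazatsodu → fivgazatsodu.

fivgazatsodu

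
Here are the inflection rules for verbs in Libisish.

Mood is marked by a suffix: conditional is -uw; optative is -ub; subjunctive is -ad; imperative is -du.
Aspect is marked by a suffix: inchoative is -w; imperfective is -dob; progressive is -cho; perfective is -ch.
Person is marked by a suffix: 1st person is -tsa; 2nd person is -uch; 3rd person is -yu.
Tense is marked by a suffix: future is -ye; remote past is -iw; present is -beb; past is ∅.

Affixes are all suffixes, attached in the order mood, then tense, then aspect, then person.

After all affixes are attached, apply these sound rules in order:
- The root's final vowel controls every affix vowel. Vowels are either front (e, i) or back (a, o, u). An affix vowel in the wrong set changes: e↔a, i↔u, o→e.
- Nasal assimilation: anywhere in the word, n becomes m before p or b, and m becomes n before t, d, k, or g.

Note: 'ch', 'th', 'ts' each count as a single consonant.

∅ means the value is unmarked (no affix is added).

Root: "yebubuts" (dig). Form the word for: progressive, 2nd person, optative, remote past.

Attach mood optative -ub → yebubutsub.
Attach tense remote past -iw → yebubutsubiw.
Attach aspect progressive -cho → yebubutsubiwcho.
Attach person 2nd person -uch → yebubutsubiwchouch.
Apply vowel harmony: yebubutsubiwchouch → yebubutsubuwchouch.
Nasal assimilation: no change.

yebubutsubuwchouch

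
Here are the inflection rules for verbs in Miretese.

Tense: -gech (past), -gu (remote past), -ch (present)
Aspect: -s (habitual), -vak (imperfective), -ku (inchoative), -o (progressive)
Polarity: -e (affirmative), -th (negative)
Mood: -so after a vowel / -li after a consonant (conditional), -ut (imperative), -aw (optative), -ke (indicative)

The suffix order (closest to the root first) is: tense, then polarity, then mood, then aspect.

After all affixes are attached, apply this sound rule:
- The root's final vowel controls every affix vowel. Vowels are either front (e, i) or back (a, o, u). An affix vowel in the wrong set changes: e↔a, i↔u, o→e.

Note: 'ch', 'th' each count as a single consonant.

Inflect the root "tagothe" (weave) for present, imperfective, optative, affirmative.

tagothecheewvek

Attach tense present -ch → tagothech.
Attach polarity affirmative -e → tagotheche.
Attach mood optative -aw → tagothecheaw.
Attach aspect imperfective -vak → tagothecheawvak.
Apply vowel harmony: tagothecheawvak → tagothecheewvek.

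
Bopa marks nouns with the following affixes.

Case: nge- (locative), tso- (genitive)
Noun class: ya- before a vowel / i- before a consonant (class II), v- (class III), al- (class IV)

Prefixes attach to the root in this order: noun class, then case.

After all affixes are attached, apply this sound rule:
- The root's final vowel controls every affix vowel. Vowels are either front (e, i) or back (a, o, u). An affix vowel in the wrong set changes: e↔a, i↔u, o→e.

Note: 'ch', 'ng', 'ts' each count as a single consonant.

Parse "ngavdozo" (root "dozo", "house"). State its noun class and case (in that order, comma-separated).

class III, locative

Segment: nge-v-dozo.
noun class: v- → class III.
case: nge- → locative.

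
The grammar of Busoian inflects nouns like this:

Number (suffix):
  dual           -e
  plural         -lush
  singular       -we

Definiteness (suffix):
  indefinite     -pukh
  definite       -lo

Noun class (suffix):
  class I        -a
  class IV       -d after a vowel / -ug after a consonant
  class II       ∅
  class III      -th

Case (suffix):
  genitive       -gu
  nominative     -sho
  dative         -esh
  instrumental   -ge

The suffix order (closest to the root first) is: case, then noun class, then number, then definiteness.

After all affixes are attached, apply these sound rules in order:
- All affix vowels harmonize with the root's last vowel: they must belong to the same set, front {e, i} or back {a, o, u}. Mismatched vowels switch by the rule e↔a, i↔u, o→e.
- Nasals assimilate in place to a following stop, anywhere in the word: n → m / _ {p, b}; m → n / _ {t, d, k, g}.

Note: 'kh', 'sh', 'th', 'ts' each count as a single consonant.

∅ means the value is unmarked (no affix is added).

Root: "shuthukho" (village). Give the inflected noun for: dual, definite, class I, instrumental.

Attach case instrumental -ge → shuthukhoge.
Attach noun class class I -a → shuthukhogea.
Attach number dual -e → shuthukhogeae.
Attach definiteness definite -lo → shuthukhogeaelo.
Apply vowel harmony: shuthukhogeaelo → shuthukhogaaalo.
Nasal assimilation: no change.

shuthukhogaaalo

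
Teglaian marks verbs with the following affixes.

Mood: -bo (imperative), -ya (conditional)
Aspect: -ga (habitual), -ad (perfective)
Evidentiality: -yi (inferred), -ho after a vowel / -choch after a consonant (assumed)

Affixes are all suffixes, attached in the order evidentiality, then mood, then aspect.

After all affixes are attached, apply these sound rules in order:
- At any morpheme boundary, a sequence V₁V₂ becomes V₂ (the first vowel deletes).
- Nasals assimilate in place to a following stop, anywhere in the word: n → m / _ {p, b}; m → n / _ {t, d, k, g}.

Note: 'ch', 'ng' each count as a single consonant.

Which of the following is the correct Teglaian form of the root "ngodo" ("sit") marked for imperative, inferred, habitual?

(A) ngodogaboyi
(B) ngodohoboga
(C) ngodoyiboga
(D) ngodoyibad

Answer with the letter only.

C

Attach evidentiality inferred -yi → ngodoyi.
Attach mood imperative -bo → ngodoyibo.
Attach aspect habitual -ga → ngodoyiboga.
Vowel deletion: no change.
Nasal assimilation: no change.
So the correct form is ngodoyiboga, option (C).
(B) ngodohoboga is wrong: it uses assumed instead of inferred for evidentiality.
(A) ngodogaboyi is wrong: it has the affixes in the wrong order.
(D) ngodoyibad is wrong: it uses perfective instead of habitual for aspect.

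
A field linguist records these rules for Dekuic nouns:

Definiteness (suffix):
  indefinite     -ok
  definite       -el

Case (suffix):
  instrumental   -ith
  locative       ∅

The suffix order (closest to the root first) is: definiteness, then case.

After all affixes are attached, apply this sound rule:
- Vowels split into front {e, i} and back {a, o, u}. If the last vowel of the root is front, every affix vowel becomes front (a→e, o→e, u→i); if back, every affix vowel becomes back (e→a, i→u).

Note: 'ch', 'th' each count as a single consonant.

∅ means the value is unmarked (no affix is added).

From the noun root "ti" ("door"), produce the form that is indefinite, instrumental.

Attach definiteness indefinite -ok → tiok.
Attach case instrumental -ith → tiokith.
Apply vowel harmony: tiokith → tiekith.

tiekith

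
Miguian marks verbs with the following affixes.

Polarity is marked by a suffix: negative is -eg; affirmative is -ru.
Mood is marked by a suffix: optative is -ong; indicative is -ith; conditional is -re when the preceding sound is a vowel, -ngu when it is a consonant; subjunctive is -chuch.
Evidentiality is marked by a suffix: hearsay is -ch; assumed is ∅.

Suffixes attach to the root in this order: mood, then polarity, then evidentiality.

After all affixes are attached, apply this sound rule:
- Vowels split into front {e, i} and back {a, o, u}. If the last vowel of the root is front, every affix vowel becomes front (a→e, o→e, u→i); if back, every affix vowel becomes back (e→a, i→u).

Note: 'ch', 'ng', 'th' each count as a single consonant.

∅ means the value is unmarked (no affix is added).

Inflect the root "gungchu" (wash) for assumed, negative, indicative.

Attach mood indicative -ith → gungchuith.
Attach polarity negative -eg → gungchuitheg.
evidentiality = assumed: zero marking, form stays gungchuitheg.
Apply vowel harmony: gungchuitheg → gungchuuthag.

gungchuuthag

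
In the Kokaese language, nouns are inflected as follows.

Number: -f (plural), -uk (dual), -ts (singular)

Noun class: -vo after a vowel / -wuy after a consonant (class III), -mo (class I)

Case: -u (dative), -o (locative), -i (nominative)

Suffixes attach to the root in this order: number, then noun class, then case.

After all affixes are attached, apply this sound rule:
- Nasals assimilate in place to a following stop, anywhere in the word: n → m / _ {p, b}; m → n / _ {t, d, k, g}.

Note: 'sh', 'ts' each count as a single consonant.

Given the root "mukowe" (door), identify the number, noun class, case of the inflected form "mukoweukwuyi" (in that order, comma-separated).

Segment: mukowe-uk-wuy-i.
number: -uk → dual.
noun class: -vo/wuy → class III.
case: -i → nominative.

dual, class III, nominative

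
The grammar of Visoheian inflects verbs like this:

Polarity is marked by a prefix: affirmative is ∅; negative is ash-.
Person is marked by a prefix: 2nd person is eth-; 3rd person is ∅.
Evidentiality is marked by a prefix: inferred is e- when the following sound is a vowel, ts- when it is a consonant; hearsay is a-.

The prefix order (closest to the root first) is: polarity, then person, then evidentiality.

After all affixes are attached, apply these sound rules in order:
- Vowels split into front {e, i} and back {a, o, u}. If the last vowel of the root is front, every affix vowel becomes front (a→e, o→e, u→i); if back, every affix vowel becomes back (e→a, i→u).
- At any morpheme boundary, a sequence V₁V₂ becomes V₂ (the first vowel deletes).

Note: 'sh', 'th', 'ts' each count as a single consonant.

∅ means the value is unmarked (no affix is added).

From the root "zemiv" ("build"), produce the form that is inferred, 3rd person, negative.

Attach polarity negative ash- → ashzemiv.
person = 3rd person: zero marking, form stays ashzemiv.
Attach evidentiality inferred e- (before vowel 'a') → eashzemiv.
Apply vowel harmony: eashzemiv → eeshzemiv.
Apply vowel deletion: eeshzemiv → eshzemiv.

eshzemiv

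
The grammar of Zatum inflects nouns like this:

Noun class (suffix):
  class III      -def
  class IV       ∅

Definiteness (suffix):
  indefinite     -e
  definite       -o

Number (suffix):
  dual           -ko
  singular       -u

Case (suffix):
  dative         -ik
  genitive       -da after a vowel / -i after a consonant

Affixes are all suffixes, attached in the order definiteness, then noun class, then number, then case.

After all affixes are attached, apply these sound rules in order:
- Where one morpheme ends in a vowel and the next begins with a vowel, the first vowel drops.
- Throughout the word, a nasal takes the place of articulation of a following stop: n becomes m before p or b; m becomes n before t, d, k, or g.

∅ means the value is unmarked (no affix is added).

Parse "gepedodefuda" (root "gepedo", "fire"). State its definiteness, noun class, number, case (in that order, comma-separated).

Segment: gepedo-o-def-u-da.
definiteness: -o → definite.
noun class: -def → class III.
number: -u → singular.
case: -da/i → genitive.

definite, class III, singular, genitive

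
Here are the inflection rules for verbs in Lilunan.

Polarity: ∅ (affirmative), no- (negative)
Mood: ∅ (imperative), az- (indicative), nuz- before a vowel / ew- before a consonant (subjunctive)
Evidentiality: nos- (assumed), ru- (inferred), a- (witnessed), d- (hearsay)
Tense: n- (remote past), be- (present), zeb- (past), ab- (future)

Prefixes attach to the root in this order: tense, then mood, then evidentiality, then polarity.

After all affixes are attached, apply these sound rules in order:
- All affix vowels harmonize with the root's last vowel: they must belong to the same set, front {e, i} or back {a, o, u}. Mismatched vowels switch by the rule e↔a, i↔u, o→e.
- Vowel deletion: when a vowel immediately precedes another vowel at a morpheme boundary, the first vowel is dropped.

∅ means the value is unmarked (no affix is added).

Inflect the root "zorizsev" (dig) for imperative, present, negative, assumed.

Attach tense present be- → bezorizsev.
mood = imperative: zero marking, form stays bezorizsev.
Attach evidentiality assumed nos- → nosbezorizsev.
Attach polarity negative no- → nonosbezorizsev.
Apply vowel harmony: nonosbezorizsev → nenesbezorizsev.
Vowel deletion: no change.

nenesbezorizsev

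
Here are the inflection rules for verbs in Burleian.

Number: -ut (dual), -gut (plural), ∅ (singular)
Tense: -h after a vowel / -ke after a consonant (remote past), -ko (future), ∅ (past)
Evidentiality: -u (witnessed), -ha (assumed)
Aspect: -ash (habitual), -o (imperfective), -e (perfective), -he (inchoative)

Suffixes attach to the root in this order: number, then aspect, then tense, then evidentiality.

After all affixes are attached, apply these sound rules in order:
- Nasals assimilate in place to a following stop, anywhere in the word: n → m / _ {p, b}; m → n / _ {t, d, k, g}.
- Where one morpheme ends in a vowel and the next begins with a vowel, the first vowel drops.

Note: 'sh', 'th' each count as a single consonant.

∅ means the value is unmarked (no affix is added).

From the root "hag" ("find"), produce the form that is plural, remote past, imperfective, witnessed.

Attach number plural -gut → haggut.
Attach aspect imperfective -o → hagguto.
Attach tense remote past -h (after vowel 'o') → haggutoh.
Attach evidentiality witnessed -u → haggutohu.
Nasal assimilation: no change.
Vowel deletion: no change.

haggutohu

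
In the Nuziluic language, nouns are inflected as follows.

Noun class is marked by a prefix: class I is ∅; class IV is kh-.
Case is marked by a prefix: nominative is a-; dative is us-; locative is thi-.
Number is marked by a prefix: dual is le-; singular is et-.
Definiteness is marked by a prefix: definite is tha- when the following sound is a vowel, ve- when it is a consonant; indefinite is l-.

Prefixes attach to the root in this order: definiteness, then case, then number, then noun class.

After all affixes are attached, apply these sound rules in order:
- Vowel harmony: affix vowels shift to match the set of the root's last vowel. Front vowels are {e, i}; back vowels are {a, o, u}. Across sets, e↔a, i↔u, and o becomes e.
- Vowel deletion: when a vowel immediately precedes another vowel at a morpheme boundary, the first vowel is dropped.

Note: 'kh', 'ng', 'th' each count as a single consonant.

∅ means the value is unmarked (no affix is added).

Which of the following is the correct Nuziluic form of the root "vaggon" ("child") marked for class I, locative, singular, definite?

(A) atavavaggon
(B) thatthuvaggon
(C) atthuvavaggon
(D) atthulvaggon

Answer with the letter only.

Attach definiteness definite ve- (before consonant 'v') → vevaggon.
Attach case locative thi- → thivevaggon.
Attach number singular et- → etthivevaggon.
noun class = class I: zero marking, form stays etthivevaggon.
Apply vowel harmony: etthivevaggon → atthuvavaggon.
Vowel deletion: no change.
So the correct form is atthuvavaggon, option (C).
(A) atavavaggon is wrong: it uses nominative instead of locative for case.
(B) thatthuvaggon is wrong: it has the affixes in the wrong order.
(D) atthulvaggon is wrong: it uses indefinite instead of definite for definiteness.

C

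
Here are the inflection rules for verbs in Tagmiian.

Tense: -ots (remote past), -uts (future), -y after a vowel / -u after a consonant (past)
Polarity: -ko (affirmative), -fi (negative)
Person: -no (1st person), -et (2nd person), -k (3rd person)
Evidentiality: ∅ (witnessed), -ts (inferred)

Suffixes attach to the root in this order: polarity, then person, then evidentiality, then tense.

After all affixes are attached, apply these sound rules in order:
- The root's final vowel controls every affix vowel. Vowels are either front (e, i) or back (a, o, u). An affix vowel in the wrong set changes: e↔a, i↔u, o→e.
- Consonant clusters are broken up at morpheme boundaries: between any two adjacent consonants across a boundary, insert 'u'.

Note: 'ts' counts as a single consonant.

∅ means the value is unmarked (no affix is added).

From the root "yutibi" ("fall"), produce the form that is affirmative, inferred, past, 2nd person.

yutibikeetutsi

Attach polarity affirmative -ko → yutibiko.
Attach person 2nd person -et → yutibikoet.
Attach evidentiality inferred -ts → yutibikoetts.
Attach tense past -u (after consonant 'ts') → yutibikoettsu.
Apply vowel harmony: yutibikoettsu → yutibikeettsi.
Apply epenthesis: yutibikeettsi → yutibikeetutsi.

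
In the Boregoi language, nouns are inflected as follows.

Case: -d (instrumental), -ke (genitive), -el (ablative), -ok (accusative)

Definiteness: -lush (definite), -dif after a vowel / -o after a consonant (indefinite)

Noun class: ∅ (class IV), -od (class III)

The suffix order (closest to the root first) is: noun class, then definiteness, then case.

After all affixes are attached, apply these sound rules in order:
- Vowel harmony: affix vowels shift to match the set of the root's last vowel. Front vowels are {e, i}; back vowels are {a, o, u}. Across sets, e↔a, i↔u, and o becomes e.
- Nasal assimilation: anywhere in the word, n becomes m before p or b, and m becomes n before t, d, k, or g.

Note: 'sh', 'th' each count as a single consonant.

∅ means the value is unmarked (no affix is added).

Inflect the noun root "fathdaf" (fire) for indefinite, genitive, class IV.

fathdafoka

noun class = class IV: zero marking, form stays fathdaf.
Attach definiteness indefinite -o (after consonant 'f') → fathdafo.
Attach case genitive -ke → fathdafoke.
Apply vowel harmony: fathdafoke → fathdafoka.
Nasal assimilation: no change.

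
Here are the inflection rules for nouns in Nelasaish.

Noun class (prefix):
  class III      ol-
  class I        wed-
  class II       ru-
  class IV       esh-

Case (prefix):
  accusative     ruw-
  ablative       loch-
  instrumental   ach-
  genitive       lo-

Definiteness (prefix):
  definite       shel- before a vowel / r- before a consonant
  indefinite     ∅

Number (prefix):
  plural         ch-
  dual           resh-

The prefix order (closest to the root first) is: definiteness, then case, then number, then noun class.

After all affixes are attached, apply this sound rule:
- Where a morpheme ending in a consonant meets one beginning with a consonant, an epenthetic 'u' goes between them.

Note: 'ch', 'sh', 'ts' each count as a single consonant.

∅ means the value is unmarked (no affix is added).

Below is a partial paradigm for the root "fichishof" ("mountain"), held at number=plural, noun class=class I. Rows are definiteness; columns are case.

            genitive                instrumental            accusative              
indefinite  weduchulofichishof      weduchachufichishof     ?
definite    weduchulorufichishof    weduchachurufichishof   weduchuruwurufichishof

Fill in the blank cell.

definiteness = indefinite: zero marking, form stays fichishof.
Attach case accusative ruw- → ruwfichishof.
Attach number plural ch- → chruwfichishof.
Attach noun class class I wed- → wedchruwfichishof.
Apply epenthesis: wedchruwfichishof → weduchuruwufichishof.

weduchuruwufichishof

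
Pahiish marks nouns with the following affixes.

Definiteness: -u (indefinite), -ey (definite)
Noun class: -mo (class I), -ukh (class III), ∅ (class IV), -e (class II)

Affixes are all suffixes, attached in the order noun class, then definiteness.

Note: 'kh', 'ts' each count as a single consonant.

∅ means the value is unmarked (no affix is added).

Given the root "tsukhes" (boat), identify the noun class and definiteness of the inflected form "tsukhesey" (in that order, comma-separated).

class IV, definite

Segment: tsukhes-ey.
noun class: ∅ → class IV.
definiteness: -ey → definite.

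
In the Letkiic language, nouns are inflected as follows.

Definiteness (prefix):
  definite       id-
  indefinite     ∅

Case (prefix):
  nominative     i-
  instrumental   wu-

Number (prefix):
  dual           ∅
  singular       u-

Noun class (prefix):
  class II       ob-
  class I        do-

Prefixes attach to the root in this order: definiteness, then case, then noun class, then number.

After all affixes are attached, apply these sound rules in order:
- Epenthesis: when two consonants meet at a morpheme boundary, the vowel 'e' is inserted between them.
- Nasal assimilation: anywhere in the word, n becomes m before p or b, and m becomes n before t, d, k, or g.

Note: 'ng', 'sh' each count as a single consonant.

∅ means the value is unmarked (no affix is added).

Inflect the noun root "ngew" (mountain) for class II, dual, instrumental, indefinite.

obewungew

definiteness = indefinite: zero marking, form stays ngew.
Attach case instrumental wu- → wungew.
Attach noun class class II ob- → obwungew.
number = dual: zero marking, form stays obwungew.
Apply epenthesis: obwungew → obewungew.
Nasal assimilation: no change.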